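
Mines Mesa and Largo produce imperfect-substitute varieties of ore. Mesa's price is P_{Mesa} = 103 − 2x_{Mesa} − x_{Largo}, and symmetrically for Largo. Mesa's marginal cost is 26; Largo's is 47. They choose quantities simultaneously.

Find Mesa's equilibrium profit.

Mine Mesa's profit: π = x_{Mesa}(103 − 2x_{Mesa} − x_{Largo}) − 26x_{Mesa}.
∂π/∂x_{Mesa} = 77 − 4x_{Mesa} − x_{Largo} = 0 ⇒ x_{Mesa} = 19.25 − 0.25x_{Largo}.
Similarly x_{Largo} = 14 − 0.25x_{Mesa}.
Plugging x_{Largo} into Mesa's best response: x_{Mesa} = 19.25 − 0.25(14 − 0.25x_{Mesa}) ⇒ 0.9375x_{Mesa} = 15.75, so x_{Mesa} = 16.8.
Then x_{Largo} = 14 − 0.25·16.8 = 9.8.
P_{Mesa} = 103 − 2·16.8 − 9.8 = 59.6.
Profit = (59.6 − 26)·16.8 = 564.48.

564.48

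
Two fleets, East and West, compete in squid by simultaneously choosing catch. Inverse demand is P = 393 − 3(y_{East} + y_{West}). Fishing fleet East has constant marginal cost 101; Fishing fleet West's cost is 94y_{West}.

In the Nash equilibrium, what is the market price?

196

Fishing fleet East's profit: π = y_{East}(393 − 3(y_{East} + y_{West})) − 101y_{East}.
∂π/∂y_{East} = 292 − 6y_{East} − 3y_{West} = 0, so y_{East} = 146/3 − 0.5y_{West}.
By the same steps for West: y_{West} = 299/6 − 0.5y_{East}.
Solving the two reaction functions simultaneously: (1 − (−0.5)(−0.5))y_{East} = 146/3 − 0.5·(299/6), so 0.75y_{East} = 23.75 and y_{East} = 95/3.
Then y_{West} = 299/6 − 0.5·(95/3) = 34.
Equilibrium price: P = 393 − 3·(197/3) = 196.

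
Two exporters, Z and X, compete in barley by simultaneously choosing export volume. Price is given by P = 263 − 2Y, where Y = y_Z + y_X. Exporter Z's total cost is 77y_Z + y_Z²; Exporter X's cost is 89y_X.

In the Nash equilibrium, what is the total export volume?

Exporter Z's profit: π = y_Z(263 − 2(y_Z + y_X)) − 77y_Z − y_Z².
∂π/∂y_Z = 186 − 6y_Z − 2y_X = 0, so y_Z = 31 − (1/3)y_X.
For X: ∂π/∂y_X = 174 − 4y_X − 2y_Z = 0 ⇒ y_X = 43.5 − 0.5y_Z.
Solving the two reaction functions simultaneously: (1 − (−1/3)(−0.5))y_Z = 31 − (1/3)·43.5, so (5/6)y_Z = 16.5 and y_Z = 19.8.
Then y_X = 43.5 − 0.5·19.8 = 33.6.
Total export volume: 19.8 + 33.6 = 53.4.

53.4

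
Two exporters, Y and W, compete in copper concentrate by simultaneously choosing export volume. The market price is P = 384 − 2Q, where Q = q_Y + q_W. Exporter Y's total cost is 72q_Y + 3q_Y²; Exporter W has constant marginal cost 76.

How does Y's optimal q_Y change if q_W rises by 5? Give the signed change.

-1

Exporter Y's profit: π = q_Y(384 − 2(q_Y + q_W)) − 72q_Y − 3q_Y².
∂π/∂q_Y = 312 − 10q_Y − 2q_W = 0, so q_Y = 31.2 − 0.2q_W.
The reaction-function slope is −0.2, so a 5-unit rise in q_W moves q_Y by −0.2 × 5 = −1. Y's best response falls — the actions are strategic substitutes.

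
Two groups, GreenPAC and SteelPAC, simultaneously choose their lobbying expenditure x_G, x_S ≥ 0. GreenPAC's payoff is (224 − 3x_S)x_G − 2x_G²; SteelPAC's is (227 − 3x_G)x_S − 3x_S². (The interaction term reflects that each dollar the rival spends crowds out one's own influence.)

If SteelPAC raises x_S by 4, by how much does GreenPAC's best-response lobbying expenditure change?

-3

Expanding GreenPAC's payoff: 224x_G − 3x_Sx_G − 2x_G².
∂π/∂x_G = 224 − 3x_S − 4x_G = 0, so x_G = 56 − 0.75x_S.
The reaction-function slope is −0.75, so a 4-unit rise in x_S moves x_G by −0.75 × 4 = −3. GreenPAC's best response falls — the actions are strategic substitutes.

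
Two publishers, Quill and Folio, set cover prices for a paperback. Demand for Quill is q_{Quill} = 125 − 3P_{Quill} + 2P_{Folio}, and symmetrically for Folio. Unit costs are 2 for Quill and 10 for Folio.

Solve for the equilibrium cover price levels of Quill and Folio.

34.25, 37.25

Quill's profit: π = (P_{Quill} − 2)(125 − 3P_{Quill} + 2P_{Folio}).
∂π/∂P_{Quill} = 131 − 6P_{Quill} + 2P_{Folio} = 0 ⇒ P_{Quill} = 131/6 + (1/3)P_{Folio}.
Similarly P_{Folio} = 155/6 + (1/3)P_{Quill}.
Plugging P_{Folio} into Quill's best response: P_{Quill} = 131/6 + (1/3)(155/6 + (1/3)P_{Quill}) ⇒ (8/9)P_{Quill} = 274/9, so P_{Quill} = 34.25.
Then P_{Folio} = 155/6 + (1/3)·34.25 = 37.25.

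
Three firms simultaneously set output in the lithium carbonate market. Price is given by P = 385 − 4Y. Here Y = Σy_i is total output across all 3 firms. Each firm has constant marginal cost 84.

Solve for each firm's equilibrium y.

18.8125

A representative firm's profit is π_i = y_i(385 − 4Y) − 84y_i, with Y = y_i + Σ_{j≠i} y_j.
First-order condition: 301 − 8y_i − 4Σ_{j≠i} y_j = 0.
With identical firms, set every y_j = y: then 301 − 8y − 8y = 0, i.e. y = 301/16 = 18.8125.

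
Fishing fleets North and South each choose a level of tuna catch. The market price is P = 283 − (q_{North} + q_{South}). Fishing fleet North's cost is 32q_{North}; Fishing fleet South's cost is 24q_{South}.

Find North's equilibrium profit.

6561

Fishing fleet North's profit: π = q_{North}(283 − (q_{North} + q_{South})) − 32q_{North}.
∂π/∂q_{North} = 251 − 2q_{North} − q_{South} = 0, so q_{North} = 125.5 − 0.5q_{South}.
By the same steps for South: q_{South} = 129.5 − 0.5q_{North}.
Solving the two reaction functions simultaneously: (1 − (−0.5)(−0.5))q_{North} = 125.5 − 0.5·129.5, so 0.75q_{North} = 60.75 and q_{North} = 81.
Then q_{South} = 129.5 − 0.5·81 = 89.
Price P = 283 − 170 = 113.
North's profit: (113 − 32)·81 = 6561.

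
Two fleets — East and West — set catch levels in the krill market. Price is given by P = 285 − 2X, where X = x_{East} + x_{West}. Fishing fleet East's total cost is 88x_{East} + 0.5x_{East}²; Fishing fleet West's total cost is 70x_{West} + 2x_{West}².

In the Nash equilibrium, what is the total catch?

50.75

Fishing fleet East's profit: π = x_{East}(285 − 2(x_{East} + x_{West})) − 88x_{East} − 0.5x_{East}².
∂π/∂x_{East} = 197 − 5x_{East} − 2x_{West} = 0, so x_{East} = 39.4 − 0.4x_{West}.
For West: ∂π/∂x_{West} = 215 − 8x_{West} − 2x_{East} = 0 ⇒ x_{West} = 26.875 − 0.25x_{East}.
Substituting the second reaction function into the first: x_{East} = 39.4 − 0.4(26.875 − 0.25x_{East}), which gives 0.9x_{East} = 28.65 ⇒ x_{East} = 191/6.
Then x_{West} = 26.875 − 0.25·(191/6) = 227/12.
Total catch: 191/6 + 227/12 = 50.75.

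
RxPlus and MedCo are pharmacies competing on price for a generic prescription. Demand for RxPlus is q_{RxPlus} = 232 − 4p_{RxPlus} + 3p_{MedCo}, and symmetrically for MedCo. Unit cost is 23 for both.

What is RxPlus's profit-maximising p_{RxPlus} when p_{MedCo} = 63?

64.125

RxPlus's profit: π = (p_{RxPlus} − 23)(232 − 4p_{RxPlus} + 3p_{MedCo}).
∂π/∂p_{RxPlus} = 324 − 8p_{RxPlus} + 3p_{MedCo} = 0 ⇒ p_{RxPlus} = 40.5 + 0.375p_{MedCo}.
At p_{MedCo} = 63: p_{RxPlus} = 40.5 + 0.375·63 = 64.125.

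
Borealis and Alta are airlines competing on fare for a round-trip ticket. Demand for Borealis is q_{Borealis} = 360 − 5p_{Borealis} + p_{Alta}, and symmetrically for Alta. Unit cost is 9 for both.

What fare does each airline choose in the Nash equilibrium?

45

Borealis's profit: π = (p_{Borealis} − 9)(360 − 5p_{Borealis} + p_{Alta}).
∂π/∂p_{Borealis} = 405 − 10p_{Borealis} + p_{Alta} = 0 ⇒ p_{Borealis} = 40.5 + 0.1p_{Alta}.
By symmetry p_{Alta} = p_{Borealis}; substituting into the reaction function, 0.9p_{Borealis} = 40.5 and p_{Borealis} = 45.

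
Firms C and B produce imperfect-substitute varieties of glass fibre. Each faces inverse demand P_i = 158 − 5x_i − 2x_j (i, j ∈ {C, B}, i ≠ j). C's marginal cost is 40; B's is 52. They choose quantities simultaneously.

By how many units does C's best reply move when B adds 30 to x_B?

-6

Firm C's profit: π = x_C(158 − 5x_C − 2x_B) − 40x_C.
∂π/∂x_C = 118 − 10x_C − 2x_B = 0 ⇒ x_C = 11.8 − 0.2x_B.
The reaction-function slope is −0.2, so a 30-unit rise in x_B moves x_C by −0.2 × 30 = −6. C's best response falls — the actions are strategic substitutes.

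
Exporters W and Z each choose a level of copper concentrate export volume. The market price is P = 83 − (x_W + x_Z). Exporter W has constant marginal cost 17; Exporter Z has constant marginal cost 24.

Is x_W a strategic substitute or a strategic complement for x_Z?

Exporter W's profit: π = x_W(83 − (x_W + x_Z)) − 17x_W.
∂π/∂x_W = 66 − 2x_W − x_Z = 0, so x_W = 33 − 0.5x_Z.
The best-response slope dx_W/dx_Z = −0.5 < 0: the reaction function is downward-sloping, so the choices are strategic substitutes.

strategic substitutes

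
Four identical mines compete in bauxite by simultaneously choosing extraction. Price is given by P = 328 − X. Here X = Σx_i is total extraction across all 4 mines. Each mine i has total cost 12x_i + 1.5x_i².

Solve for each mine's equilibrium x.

A representative mine's profit is π_i = x_i(328 − X) − 12x_i − 1.5x_i², with X = x_i + Σ_{j≠i} x_j.
First-order condition: 316 − 5x_i − Σ_{j≠i} x_j = 0.
Imposing symmetry (x_j = x for all j) turns Σ_{j≠i} x_j into 3x, so 316 = 8x and x = 39.5.

39.5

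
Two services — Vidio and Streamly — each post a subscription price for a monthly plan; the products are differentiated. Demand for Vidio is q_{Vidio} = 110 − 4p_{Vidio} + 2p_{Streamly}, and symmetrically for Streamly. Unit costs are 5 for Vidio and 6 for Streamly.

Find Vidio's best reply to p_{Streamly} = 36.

25.25

Vidio's profit: π = (p_{Vidio} − 5)(110 − 4p_{Vidio} + 2p_{Streamly}).
∂π/∂p_{Vidio} = 130 − 8p_{Vidio} + 2p_{Streamly} = 0 ⇒ p_{Vidio} = 16.25 + 0.25p_{Streamly}.
At p_{Streamly} = 36: p_{Vidio} = 16.25 + 0.25·36 = 25.25.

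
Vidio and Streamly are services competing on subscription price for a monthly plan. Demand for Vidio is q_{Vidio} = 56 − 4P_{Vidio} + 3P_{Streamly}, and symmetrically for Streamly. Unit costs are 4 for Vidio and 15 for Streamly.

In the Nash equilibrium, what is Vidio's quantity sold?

Vidio's profit: π = (P_{Vidio} − 4)(56 − 4P_{Vidio} + 3P_{Streamly}).
∂π/∂P_{Vidio} = 72 − 8P_{Vidio} + 3P_{Streamly} = 0 ⇒ P_{Vidio} = 9 + 0.375P_{Streamly}.
Similarly P_{Streamly} = 14.5 + 0.375P_{Vidio}.
Substituting the second reaction function into the first: P_{Vidio} = 9 + 0.375(14.5 + 0.375P_{Vidio}), which gives (55/64)P_{Vidio} = 14.4375 ⇒ P_{Vidio} = 16.8.
Then P_{Streamly} = 14.5 + 0.375·16.8 = 20.8.
q_{Vidio} = 56 − 4·16.8 + 3·20.8 = 51.2.

51.2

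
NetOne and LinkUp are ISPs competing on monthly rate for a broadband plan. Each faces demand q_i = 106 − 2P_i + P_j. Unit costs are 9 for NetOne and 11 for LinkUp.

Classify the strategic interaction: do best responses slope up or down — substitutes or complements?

NetOne's profit: π = (P_{NetOne} − 9)(106 − 2P_{NetOne} + P_{LinkUp}).
∂π/∂P_{NetOne} = 124 − 4P_{NetOne} + P_{LinkUp} = 0 ⇒ P_{NetOne} = 31 + 0.25P_{LinkUp}.
The best-response slope dP_{NetOne}/dP_{LinkUp} = 0.25 > 0: the reaction function is upward-sloping, so the choices are strategic complements.

strategic complements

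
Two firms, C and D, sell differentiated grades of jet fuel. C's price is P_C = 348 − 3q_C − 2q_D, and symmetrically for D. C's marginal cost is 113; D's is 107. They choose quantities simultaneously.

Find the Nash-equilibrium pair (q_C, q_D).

Firm C's profit: π = q_C(348 − 3q_C − 2q_D) − 113q_C.
∂π/∂q_C = 235 − 6q_C − 2q_D = 0 ⇒ q_C = 235/6 − (1/3)q_D.
Similarly q_D = 241/6 − (1/3)q_C.
Plugging q_D into C's best response: q_C = 235/6 − (1/3)(241/6 − (1/3)q_C) ⇒ (8/9)q_C = 232/9, so q_C = 29.
Then q_D = 241/6 − (1/3)·29 = 30.5.

29, 30.5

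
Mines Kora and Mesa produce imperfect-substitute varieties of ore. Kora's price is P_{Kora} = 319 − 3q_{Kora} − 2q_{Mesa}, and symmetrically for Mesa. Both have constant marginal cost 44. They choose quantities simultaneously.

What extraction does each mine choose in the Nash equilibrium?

Mine Kora's profit: π = q_{Kora}(319 − 3q_{Kora} − 2q_{Mesa}) − 44q_{Kora}.
∂π/∂q_{Kora} = 275 − 6q_{Kora} − 2q_{Mesa} = 0 ⇒ q_{Kora} = 275/6 − (1/3)q_{Mesa}.
The game is symmetric, so in equilibrium q_{Mesa} = q_{Kora}: the reaction function gives (4/3)q_{Kora} = 275/6, hence q_{Kora} = 34.375.

34.375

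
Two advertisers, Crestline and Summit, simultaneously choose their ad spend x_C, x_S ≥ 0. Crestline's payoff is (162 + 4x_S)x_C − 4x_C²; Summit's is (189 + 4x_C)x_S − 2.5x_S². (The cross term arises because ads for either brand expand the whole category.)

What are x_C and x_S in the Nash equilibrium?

65.25, 90

Expanding Crestline's payoff: 162x_C + 4x_Sx_C − 4x_C².
∂π/∂x_C = 162 + 4x_S − 8x_C = 0, so x_C = 20.25 + 0.5x_S.
Likewise for Summit: x_S = 37.8 + 0.8x_C.
Solving the two reaction functions simultaneously: (1 − (0.5)(0.8))x_C = 20.25 + 0.5·37.8, so 0.6x_C = 39.15 and x_C = 65.25.
Then x_S = 37.8 + 0.8·65.25 = 90.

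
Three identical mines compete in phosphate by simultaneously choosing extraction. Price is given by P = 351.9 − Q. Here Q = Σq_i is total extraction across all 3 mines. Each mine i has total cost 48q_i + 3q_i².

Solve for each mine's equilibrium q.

A representative mine's profit is π_i = q_i(351.9 − Q) − 48q_i − 3q_i², with Q = q_i + Σ_{j≠i} q_j.
First-order condition: 303.9 − 8q_i − Σ_{j≠i} q_j = 0.
With identical mines, set every q_j = q: then 303.9 − 8q − 2q = 0, i.e. q = 303.9/10 = 30.39.

30.39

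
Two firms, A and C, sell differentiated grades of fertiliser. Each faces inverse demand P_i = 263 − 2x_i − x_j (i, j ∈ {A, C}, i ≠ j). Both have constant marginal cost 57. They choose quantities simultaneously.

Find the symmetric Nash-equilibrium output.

Firm A's profit: π = x_A(263 − 2x_A − x_C) − 57x_A.
∂π/∂x_A = 206 − 4x_A − x_C = 0 ⇒ x_A = 51.5 − 0.25x_C.
Setting x_A = x_C in the reaction function: x_A = 51.5 − 0.25x_A, so x_A = 51.5 / 1.25 = 41.2.

41.2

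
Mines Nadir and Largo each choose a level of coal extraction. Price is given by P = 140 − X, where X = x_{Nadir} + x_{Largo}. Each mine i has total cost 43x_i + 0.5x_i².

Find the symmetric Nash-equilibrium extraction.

24.25

Mine Nadir's profit: π = x_{Nadir}(140 − (x_{Nadir} + x_{Largo})) − 43x_{Nadir} − 0.5x_{Nadir}².
∂π/∂x_{Nadir} = 97 − 3x_{Nadir} − x_{Largo} = 0, so x_{Nadir} = 97/3 − (1/3)x_{Largo}.
Setting x_{Nadir} = x_{Largo} in the reaction function: x_{Nadir} = 97/3 − (1/3)x_{Nadir}, so x_{Nadir} = (97/3) / (4/3) = 24.25.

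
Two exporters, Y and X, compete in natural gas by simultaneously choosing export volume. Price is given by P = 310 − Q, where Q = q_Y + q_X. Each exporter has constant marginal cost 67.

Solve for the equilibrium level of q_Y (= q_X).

Exporter Y's profit: π = q_Y(310 − (q_Y + q_X)) − 67q_Y.
∂π/∂q_Y = 243 − 2q_Y − q_X = 0, so q_Y = 121.5 − 0.5q_X.
Setting q_Y = q_X in the reaction function: q_Y = 121.5 − 0.5q_Y, so q_Y = 121.5 / 1.5 = 81.

81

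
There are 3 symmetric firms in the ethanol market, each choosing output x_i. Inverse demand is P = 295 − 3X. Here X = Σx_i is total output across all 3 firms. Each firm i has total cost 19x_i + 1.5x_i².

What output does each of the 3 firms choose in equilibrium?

A representative firm's profit is π_i = x_i(295 − 3X) − 19x_i − 1.5x_i², with X = x_i + Σ_{j≠i} x_j.
First-order condition: 276 − 9x_i − 3Σ_{j≠i} x_j = 0.
Imposing symmetry (x_j = x for all j) turns Σ_{j≠i} x_j into 2x, so 276 = 15x and x = 18.4.

18.4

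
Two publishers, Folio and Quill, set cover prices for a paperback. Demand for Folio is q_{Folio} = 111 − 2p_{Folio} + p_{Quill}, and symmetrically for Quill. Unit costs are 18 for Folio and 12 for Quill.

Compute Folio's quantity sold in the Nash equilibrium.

Folio's profit: π = (p_{Folio} − 18)(111 − 2p_{Folio} + p_{Quill}).
∂π/∂p_{Folio} = 147 − 4p_{Folio} + p_{Quill} = 0 ⇒ p_{Folio} = 36.75 + 0.25p_{Quill}.
Similarly p_{Quill} = 33.75 + 0.25p_{Folio}.
Solving the two reaction functions simultaneously: (1 − (0.25)(0.25))p_{Folio} = 36.75 + 0.25·33.75, so 0.9375p_{Folio} = 45.1875 and p_{Folio} = 48.2.
Then p_{Quill} = 33.75 + 0.25·48.2 = 45.8.
q_{Folio} = 111 − 2·48.2 + 45.8 = 60.4.

60.4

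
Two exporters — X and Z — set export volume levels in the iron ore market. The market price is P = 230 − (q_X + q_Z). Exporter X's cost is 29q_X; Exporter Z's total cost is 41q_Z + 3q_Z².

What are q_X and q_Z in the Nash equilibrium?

Exporter X's profit: π = q_X(230 − (q_X + q_Z)) − 29q_X.
∂π/∂q_X = 201 − 2q_X − q_Z = 0, so q_X = 100.5 − 0.5q_Z.
For Z: ∂π/∂q_Z = 189 − 8q_Z − q_X = 0 ⇒ q_Z = 23.625 − 0.125q_X.
Solving the two reaction functions simultaneously: (1 − (−0.5)(−0.125))q_X = 100.5 − 0.5·23.625, so 0.9375q_X = 88.6875 and q_X = 94.6.
Then q_Z = 23.625 − 0.125·94.6 = 11.8.

94.6, 11.8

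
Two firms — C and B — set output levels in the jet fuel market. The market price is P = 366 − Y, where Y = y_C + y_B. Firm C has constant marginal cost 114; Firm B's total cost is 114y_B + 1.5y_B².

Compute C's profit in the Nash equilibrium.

Firm C's profit: π = y_C(366 − (y_C + y_B)) − 114y_C.
∂π/∂y_C = 252 − 2y_C − y_B = 0, so y_C = 126 − 0.5y_B.
For B: ∂π/∂y_B = 252 − 5y_B − y_C = 0 ⇒ y_B = 50.4 − 0.2y_C.
Substituting the second reaction function into the first: y_C = 126 − 0.5(50.4 − 0.2y_C), which gives 0.9y_C = 100.8 ⇒ y_C = 112.
Then y_B = 50.4 − 0.2·112 = 28.
Price P = 366 − 140 = 226.
C's profit: (226 − 114)·112 = 12544.

12544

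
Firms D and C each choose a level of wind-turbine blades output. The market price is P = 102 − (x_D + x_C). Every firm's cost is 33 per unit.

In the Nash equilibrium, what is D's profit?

Firm D's profit: π = x_D(102 − (x_D + x_C)) − 33x_D.
∂π/∂x_D = 69 − 2x_D − x_C = 0, so x_D = 34.5 − 0.5x_C.
By symmetry x_C = x_D; substituting into the reaction function, 1.5x_D = 34.5 and x_D = 23.
Price P = 102 − 46 = 56.
D's profit: (56 − 33)·23 = 529.

529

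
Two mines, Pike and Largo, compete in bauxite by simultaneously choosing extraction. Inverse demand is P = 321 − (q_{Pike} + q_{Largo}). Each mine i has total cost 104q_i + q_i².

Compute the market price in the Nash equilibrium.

234.2

Mine Pike's profit: π = q_{Pike}(321 − (q_{Pike} + q_{Largo})) − 104q_{Pike} − q_{Pike}².
∂π/∂q_{Pike} = 217 − 4q_{Pike} − q_{Largo} = 0, so q_{Pike} = 54.25 − 0.25q_{Largo}.
The game is symmetric, so in equilibrium q_{Largo} = q_{Pike}: the reaction function gives 1.25q_{Pike} = 54.25, hence q_{Pike} = 43.4.
Equilibrium price: P = 321 − 86.8 = 234.2.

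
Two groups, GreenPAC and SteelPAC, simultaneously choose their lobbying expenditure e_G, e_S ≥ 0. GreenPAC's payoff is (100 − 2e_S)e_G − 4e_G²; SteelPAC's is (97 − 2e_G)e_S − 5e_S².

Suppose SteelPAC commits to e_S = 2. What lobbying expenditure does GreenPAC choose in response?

12

Expanding GreenPAC's payoff: 100e_G − 2e_Se_G − 4e_G².
∂π/∂e_G = 100 − 2e_S − 8e_G = 0, so e_G = 12.5 − 0.25e_S.
At e_S = 2: e_G = 12.5 − 0.25·2 = 12.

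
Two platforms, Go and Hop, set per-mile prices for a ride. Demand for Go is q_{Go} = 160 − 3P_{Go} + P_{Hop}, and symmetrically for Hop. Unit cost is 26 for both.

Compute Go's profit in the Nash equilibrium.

1399.68

Go's profit: π = (P_{Go} − 26)(160 − 3P_{Go} + P_{Hop}).
∂π/∂P_{Go} = 238 − 6P_{Go} + P_{Hop} = 0 ⇒ P_{Go} = 119/3 + (1/6)P_{Hop}.
Setting P_{Go} = P_{Hop} in the reaction function: P_{Go} = 119/3 + (1/6)P_{Go}, so P_{Go} = (119/3) / (5/6) = 47.6.
q_{Go} = 160 − 3·47.6 + 47.6 = 64.8.
Profit = (47.6 − 26)·64.8 = 1399.68.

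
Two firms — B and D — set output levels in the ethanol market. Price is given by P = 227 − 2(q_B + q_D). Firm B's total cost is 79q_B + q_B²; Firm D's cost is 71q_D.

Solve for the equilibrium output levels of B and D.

14, 32

Firm B's profit: π = q_B(227 − 2(q_B + q_D)) − 79q_B − q_B².
∂π/∂q_B = 148 − 6q_B − 2q_D = 0, so q_B = 74/3 − (1/3)q_D.
For D: ∂π/∂q_D = 156 − 4q_D − 2q_B = 0 ⇒ q_D = 39 − 0.5q_B.
Substituting the second reaction function into the first: q_B = 74/3 − (1/3)(39 − 0.5q_B), which gives (5/6)q_B = 35/3 ⇒ q_B = 14.
Then q_D = 39 − 0.5·14 = 32.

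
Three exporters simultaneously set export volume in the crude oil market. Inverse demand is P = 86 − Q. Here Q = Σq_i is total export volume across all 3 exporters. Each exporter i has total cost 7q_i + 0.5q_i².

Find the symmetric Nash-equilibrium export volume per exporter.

15.8

A representative exporter's profit is π_i = q_i(86 − Q) − 7q_i − 0.5q_i², with Q = q_i + Σ_{j≠i} q_j.
First-order condition: 79 − 3q_i − Σ_{j≠i} q_j = 0.
In a symmetric equilibrium every exporter chooses the same q, so Σ_{j≠i} q_j = 2q. The condition becomes 79 − 5q = 0, giving q = 79/5 = 15.8.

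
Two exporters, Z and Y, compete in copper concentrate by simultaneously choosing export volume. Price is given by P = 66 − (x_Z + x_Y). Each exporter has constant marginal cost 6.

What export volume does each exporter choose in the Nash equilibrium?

Exporter Z's profit: π = x_Z(66 − (x_Z + x_Y)) − 6x_Z.
∂π/∂x_Z = 60 − 2x_Z − x_Y = 0, so x_Z = 30 − 0.5x_Y.
By symmetry x_Y = x_Z; substituting into the reaction function, 1.5x_Z = 30 and x_Z = 20.

20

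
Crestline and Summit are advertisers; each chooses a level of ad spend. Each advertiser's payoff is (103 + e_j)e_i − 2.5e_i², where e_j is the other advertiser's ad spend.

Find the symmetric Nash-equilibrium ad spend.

Crestline's payoff is (103 + e_S)e_C − 2.5e_C².
∂π/∂e_C = 103 + e_S − 5e_C = 0, so e_C = 20.6 + 0.2e_S.
The game is symmetric, so in equilibrium e_S = e_C: the reaction function gives 0.8e_C = 20.6, hence e_C = 25.75.

25.75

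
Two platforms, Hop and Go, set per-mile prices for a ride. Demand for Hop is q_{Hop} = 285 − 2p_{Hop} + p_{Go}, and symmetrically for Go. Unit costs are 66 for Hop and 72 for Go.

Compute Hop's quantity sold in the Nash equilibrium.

Hop's profit: π = (p_{Hop} − 66)(285 − 2p_{Hop} + p_{Go}).
∂π/∂p_{Hop} = 417 − 4p_{Hop} + p_{Go} = 0 ⇒ p_{Hop} = 104.25 + 0.25p_{Go}.
Similarly p_{Go} = 107.25 + 0.25p_{Hop}.
Substituting the second reaction function into the first: p_{Hop} = 104.25 + 0.25(107.25 + 0.25p_{Hop}), which gives 0.9375p_{Hop} = 131.0625 ⇒ p_{Hop} = 139.8.
Then p_{Go} = 107.25 + 0.25·139.8 = 142.2.
q_{Hop} = 285 − 2·139.8 + 142.2 = 147.6.

147.6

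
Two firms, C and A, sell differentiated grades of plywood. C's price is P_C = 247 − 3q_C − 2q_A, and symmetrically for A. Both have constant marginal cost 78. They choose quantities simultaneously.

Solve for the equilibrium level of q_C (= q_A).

Firm C's profit: π = q_C(247 − 3q_C − 2q_A) − 78q_C.
∂π/∂q_C = 169 − 6q_C − 2q_A = 0 ⇒ q_C = 169/6 − (1/3)q_A.
Setting q_C = q_A in the reaction function: q_C = 169/6 − (1/3)q_C, so q_C = (169/6) / (4/3) = 21.125.

21.125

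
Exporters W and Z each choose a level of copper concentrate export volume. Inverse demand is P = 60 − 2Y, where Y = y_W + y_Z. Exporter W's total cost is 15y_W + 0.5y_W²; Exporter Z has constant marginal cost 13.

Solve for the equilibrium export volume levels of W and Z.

5.375, 9.0625

Exporter W's profit: π = y_W(60 − 2(y_W + y_Z)) − 15y_W − 0.5y_W².
∂π/∂y_W = 45 − 5y_W − 2y_Z = 0, so y_W = 9 − 0.4y_Z.
For Z: ∂π/∂y_Z = 47 − 4y_Z − 2y_W = 0 ⇒ y_Z = 11.75 − 0.5y_W.
Substituting the second reaction function into the first: y_W = 9 − 0.4(11.75 − 0.5y_W), which gives 0.8y_W = 4.3 ⇒ y_W = 5.375.
Then y_Z = 11.75 − 0.5·5.375 = 9.0625.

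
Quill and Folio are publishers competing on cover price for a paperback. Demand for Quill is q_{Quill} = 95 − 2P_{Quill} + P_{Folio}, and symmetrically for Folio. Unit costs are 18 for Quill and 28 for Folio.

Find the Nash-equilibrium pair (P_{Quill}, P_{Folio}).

45, 49

Quill's profit: π = (P_{Quill} − 18)(95 − 2P_{Quill} + P_{Folio}).
∂π/∂P_{Quill} = 131 − 4P_{Quill} + P_{Folio} = 0 ⇒ P_{Quill} = 32.75 + 0.25P_{Folio}.
Similarly P_{Folio} = 37.75 + 0.25P_{Quill}.
Substituting the second reaction function into the first: P_{Quill} = 32.75 + 0.25(37.75 + 0.25P_{Quill}), which gives 0.9375P_{Quill} = 42.1875 ⇒ P_{Quill} = 45.
Then P_{Folio} = 37.75 + 0.25·45 = 49.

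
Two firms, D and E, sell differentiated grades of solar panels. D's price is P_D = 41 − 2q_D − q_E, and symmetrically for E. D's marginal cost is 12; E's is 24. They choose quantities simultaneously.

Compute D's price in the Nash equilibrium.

25.2

Firm D's profit: π = q_D(41 − 2q_D − q_E) − 12q_D.
∂π/∂q_D = 29 − 4q_D − q_E = 0 ⇒ q_D = 7.25 − 0.25q_E.
Similarly q_E = 4.25 − 0.25q_D.
Plugging q_E into D's best response: q_D = 7.25 − 0.25(4.25 − 0.25q_D) ⇒ 0.9375q_D = 6.1875, so q_D = 6.6.
Then q_E = 4.25 − 0.25·6.6 = 2.6.
P_D = 41 − 2·6.6 − 2.6 = 25.2.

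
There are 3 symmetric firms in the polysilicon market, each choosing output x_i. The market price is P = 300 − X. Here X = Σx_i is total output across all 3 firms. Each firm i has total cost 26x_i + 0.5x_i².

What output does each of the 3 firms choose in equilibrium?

54.8

A representative firm's profit is π_i = x_i(300 − X) − 26x_i − 0.5x_i², with X = x_i + Σ_{j≠i} x_j.
First-order condition: 274 − 3x_i − Σ_{j≠i} x_j = 0.
With identical firms, set every x_j = x: then 274 − 3x − 2x = 0, i.e. x = 274/5 = 54.8.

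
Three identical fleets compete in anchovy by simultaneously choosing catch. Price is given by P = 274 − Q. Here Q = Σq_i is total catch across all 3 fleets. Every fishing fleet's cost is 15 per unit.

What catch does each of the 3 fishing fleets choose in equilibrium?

A representative fishing fleet's profit is π_i = q_i(274 − Q) − 15q_i, with Q = q_i + Σ_{j≠i} q_j.
First-order condition: 259 − 2q_i − Σ_{j≠i} q_j = 0.
In a symmetric equilibrium every fishing fleet chooses the same q, so Σ_{j≠i} q_j = 2q. The condition becomes 259 − 4q = 0, giving q = 259/4 = 64.75.

64.75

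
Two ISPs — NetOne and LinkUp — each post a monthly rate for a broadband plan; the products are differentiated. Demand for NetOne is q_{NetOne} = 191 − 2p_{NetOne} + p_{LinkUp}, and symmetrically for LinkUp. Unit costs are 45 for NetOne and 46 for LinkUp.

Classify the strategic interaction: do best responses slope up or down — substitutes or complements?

strategic complements

NetOne's profit: π = (p_{NetOne} − 45)(191 − 2p_{NetOne} + p_{LinkUp}).
∂π/∂p_{NetOne} = 281 − 4p_{NetOne} + p_{LinkUp} = 0 ⇒ p_{NetOne} = 70.25 + 0.25p_{LinkUp}.
The best-response slope dp_{NetOne}/dp_{LinkUp} = 0.25 > 0: the reaction function is upward-sloping, so the choices are strategic complements.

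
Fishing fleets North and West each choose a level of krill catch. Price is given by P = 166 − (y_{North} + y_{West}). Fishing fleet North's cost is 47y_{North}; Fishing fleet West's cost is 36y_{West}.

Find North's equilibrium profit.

Fishing fleet North's profit: π = y_{North}(166 − (y_{North} + y_{West})) − 47y_{North}.
∂π/∂y_{North} = 119 − 2y_{North} − y_{West} = 0, so y_{North} = 59.5 − 0.5y_{West}.
By the same steps for West: y_{West} = 65 − 0.5y_{North}.
Plugging y_{West} into North's best response: y_{North} = 59.5 − 0.5(65 − 0.5y_{North}) ⇒ 0.75y_{North} = 27, so y_{North} = 36.
Then y_{West} = 65 − 0.5·36 = 47.
Price P = 166 − 83 = 83.
North's profit: (83 − 47)·36 = 1296.

1296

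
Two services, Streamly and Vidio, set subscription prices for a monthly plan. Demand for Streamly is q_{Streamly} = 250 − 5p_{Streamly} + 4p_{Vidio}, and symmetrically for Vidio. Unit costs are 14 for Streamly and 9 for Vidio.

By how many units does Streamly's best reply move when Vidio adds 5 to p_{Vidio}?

2

Streamly's profit: π = (p_{Streamly} − 14)(250 − 5p_{Streamly} + 4p_{Vidio}).
∂π/∂p_{Streamly} = 320 − 10p_{Streamly} + 4p_{Vidio} = 0 ⇒ p_{Streamly} = 32 + 0.4p_{Vidio}.
The reaction-function slope is 0.4, so a 5-unit rise in p_{Vidio} moves p_{Streamly} by 0.4 × 5 = 2. Streamly's best response rises — the actions are strategic complements.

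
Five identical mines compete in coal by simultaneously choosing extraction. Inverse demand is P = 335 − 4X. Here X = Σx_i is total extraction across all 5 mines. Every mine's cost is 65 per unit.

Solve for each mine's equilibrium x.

11.25

A representative mine's profit is π_i = x_i(335 − 4X) − 65x_i, with X = x_i + Σ_{j≠i} x_j.
First-order condition: 270 − 8x_i − 4Σ_{j≠i} x_j = 0.
In a symmetric equilibrium every mine chooses the same x, so Σ_{j≠i} x_j = 4x. The condition becomes 270 − 24x = 0, giving x = 270/24 = 11.25.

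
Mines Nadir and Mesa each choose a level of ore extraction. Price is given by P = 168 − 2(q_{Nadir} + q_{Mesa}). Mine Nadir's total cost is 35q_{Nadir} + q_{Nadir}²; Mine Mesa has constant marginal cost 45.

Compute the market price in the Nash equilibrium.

92.2

Mine Nadir's profit: π = q_{Nadir}(168 − 2(q_{Nadir} + q_{Mesa})) − 35q_{Nadir} − q_{Nadir}².
∂π/∂q_{Nadir} = 133 − 6q_{Nadir} − 2q_{Mesa} = 0, so q_{Nadir} = 133/6 − (1/3)q_{Mesa}.
For Mesa: ∂π/∂q_{Mesa} = 123 − 4q_{Mesa} − 2q_{Nadir} = 0 ⇒ q_{Mesa} = 30.75 − 0.5q_{Nadir}.
Plugging q_{Mesa} into Nadir's best response: q_{Nadir} = 133/6 − (1/3)(30.75 − 0.5q_{Nadir}) ⇒ (5/6)q_{Nadir} = 143/12, so q_{Nadir} = 14.3.
Then q_{Mesa} = 30.75 − 0.5·14.3 = 23.6.
Equilibrium price: P = 168 − 2·37.9 = 92.2.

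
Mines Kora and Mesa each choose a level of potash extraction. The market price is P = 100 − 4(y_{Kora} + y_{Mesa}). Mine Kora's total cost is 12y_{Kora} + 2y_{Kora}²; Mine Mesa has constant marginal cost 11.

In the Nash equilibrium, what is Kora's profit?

Mine Kora's profit: π = y_{Kora}(100 − 4(y_{Kora} + y_{Mesa})) − 12y_{Kora} − 2y_{Kora}².
∂π/∂y_{Kora} = 88 − 12y_{Kora} − 4y_{Mesa} = 0, so y_{Kora} = 22/3 − (1/3)y_{Mesa}.
For Mesa: ∂π/∂y_{Mesa} = 89 − 8y_{Mesa} − 4y_{Kora} = 0 ⇒ y_{Mesa} = 11.125 − 0.5y_{Kora}.
Plugging y_{Mesa} into Kora's best response: y_{Kora} = 22/3 − (1/3)(11.125 − 0.5y_{Kora}) ⇒ (5/6)y_{Kora} = 3.625, so y_{Kora} = 4.35.
Then y_{Mesa} = 11.125 − 0.5·4.35 = 8.95.
Price P = 100 − 4·13.3 = 46.8.
Kora's profit: (46.8 − 12)·4.35 − 2(4.35)² = 113.535.

113.535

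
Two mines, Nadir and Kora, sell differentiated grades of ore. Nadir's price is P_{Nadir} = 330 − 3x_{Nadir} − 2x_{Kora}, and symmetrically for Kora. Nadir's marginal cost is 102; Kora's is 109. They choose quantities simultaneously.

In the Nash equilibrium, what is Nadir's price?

Mine Nadir's profit: π = x_{Nadir}(330 − 3x_{Nadir} − 2x_{Kora}) − 102x_{Nadir}.
∂π/∂x_{Nadir} = 228 − 6x_{Nadir} − 2x_{Kora} = 0 ⇒ x_{Nadir} = 38 − (1/3)x_{Kora}.
Similarly x_{Kora} = 221/6 − (1/3)x_{Nadir}.
Plugging x_{Kora} into Nadir's best response: x_{Nadir} = 38 − (1/3)(221/6 − (1/3)x_{Nadir}) ⇒ (8/9)x_{Nadir} = 463/18, so x_{Nadir} = 28.9375.
Then x_{Kora} = 221/6 − (1/3)·28.9375 = 27.1875.
P_{Nadir} = 330 − 3·28.9375 − 2·27.1875 = 188.8125.

188.8125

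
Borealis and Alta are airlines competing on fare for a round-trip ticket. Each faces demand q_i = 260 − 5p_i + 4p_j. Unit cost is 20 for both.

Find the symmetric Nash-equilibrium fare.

Borealis's profit: π = (p_{Borealis} − 20)(260 − 5p_{Borealis} + 4p_{Alta}).
∂π/∂p_{Borealis} = 360 − 10p_{Borealis} + 4p_{Alta} = 0 ⇒ p_{Borealis} = 36 + 0.4p_{Alta}.
The game is symmetric, so in equilibrium p_{Alta} = p_{Borealis}: the reaction function gives 0.6p_{Borealis} = 36, hence p_{Borealis} = 60.

60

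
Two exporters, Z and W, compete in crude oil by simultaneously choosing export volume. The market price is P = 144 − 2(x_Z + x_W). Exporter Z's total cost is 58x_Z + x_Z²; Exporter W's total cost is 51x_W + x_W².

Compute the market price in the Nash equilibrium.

Exporter Z's profit: π = x_Z(144 − 2(x_Z + x_W)) − 58x_Z − x_Z².
∂π/∂x_Z = 86 − 6x_Z − 2x_W = 0, so x_Z = 43/3 − (1/3)x_W.
By the same steps for W: x_W = 15.5 − (1/3)x_Z.
Plugging x_W into Z's best response: x_Z = 43/3 − (1/3)(15.5 − (1/3)x_Z) ⇒ (8/9)x_Z = 55/6, so x_Z = 10.3125.
Then x_W = 15.5 − (1/3)·10.3125 = 12.0625.
Equilibrium price: P = 144 − 2·22.375 = 99.25.

99.25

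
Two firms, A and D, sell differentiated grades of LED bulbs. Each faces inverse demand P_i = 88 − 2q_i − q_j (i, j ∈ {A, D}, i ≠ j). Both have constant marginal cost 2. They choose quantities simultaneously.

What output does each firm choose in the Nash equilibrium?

17.2

Firm A's profit: π = q_A(88 − 2q_A − q_D) − 2q_A.
∂π/∂q_A = 86 − 4q_A − q_D = 0 ⇒ q_A = 21.5 − 0.25q_D.
Setting q_A = q_D in the reaction function: q_A = 21.5 − 0.25q_A, so q_A = 21.5 / 1.25 = 17.2.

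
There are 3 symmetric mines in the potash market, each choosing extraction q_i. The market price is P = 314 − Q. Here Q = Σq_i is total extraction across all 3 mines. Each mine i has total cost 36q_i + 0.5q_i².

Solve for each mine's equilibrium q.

55.6

A representative mine's profit is π_i = q_i(314 − Q) − 36q_i − 0.5q_i², with Q = q_i + Σ_{j≠i} q_j.
First-order condition: 278 − 3q_i − Σ_{j≠i} q_j = 0.
Imposing symmetry (q_j = q for all j) turns Σ_{j≠i} q_j into 2q, so 278 = 5q and q = 55.6.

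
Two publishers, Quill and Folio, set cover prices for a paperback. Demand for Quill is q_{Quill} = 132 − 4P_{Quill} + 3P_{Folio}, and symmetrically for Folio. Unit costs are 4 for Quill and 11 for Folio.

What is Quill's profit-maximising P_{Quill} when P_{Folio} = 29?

Quill's profit: π = (P_{Quill} − 4)(132 − 4P_{Quill} + 3P_{Folio}).
∂π/∂P_{Quill} = 148 − 8P_{Quill} + 3P_{Folio} = 0 ⇒ P_{Quill} = 18.5 + 0.375P_{Folio}.
At P_{Folio} = 29: P_{Quill} = 18.5 + 0.375·29 = 29.375.

29.375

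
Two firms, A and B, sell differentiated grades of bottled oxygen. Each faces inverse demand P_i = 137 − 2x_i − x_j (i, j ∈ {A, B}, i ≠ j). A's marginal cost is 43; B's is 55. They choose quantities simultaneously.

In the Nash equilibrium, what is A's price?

82.2

Firm A's profit: π = x_A(137 − 2x_A − x_B) − 43x_A.
∂π/∂x_A = 94 − 4x_A − x_B = 0 ⇒ x_A = 23.5 − 0.25x_B.
Similarly x_B = 20.5 − 0.25x_A.
Plugging x_B into A's best response: x_A = 23.5 − 0.25(20.5 − 0.25x_A) ⇒ 0.9375x_A = 18.375, so x_A = 19.6.
Then x_B = 20.5 − 0.25·19.6 = 15.6.
P_A = 137 − 2·19.6 − 15.6 = 82.2.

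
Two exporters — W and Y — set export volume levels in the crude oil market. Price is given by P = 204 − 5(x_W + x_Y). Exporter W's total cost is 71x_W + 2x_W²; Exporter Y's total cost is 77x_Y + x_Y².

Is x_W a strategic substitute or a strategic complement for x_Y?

strategic substitutes

Exporter W's profit: π = x_W(204 − 5(x_W + x_Y)) − 71x_W − 2x_W².
∂π/∂x_W = 133 − 14x_W − 5x_Y = 0, so x_W = 9.5 − (5/14)x_Y.
The best-response slope dx_W/dx_Y = −5/14 < 0: the reaction function is downward-sloping, so the choices are strategic substitutes.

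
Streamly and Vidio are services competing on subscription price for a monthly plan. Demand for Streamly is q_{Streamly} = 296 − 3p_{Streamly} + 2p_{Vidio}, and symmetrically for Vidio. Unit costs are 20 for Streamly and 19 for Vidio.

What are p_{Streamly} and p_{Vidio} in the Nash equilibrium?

88.8125, 88.4375

Streamly's profit: π = (p_{Streamly} − 20)(296 − 3p_{Streamly} + 2p_{Vidio}).
∂π/∂p_{Streamly} = 356 − 6p_{Streamly} + 2p_{Vidio} = 0 ⇒ p_{Streamly} = 178/3 + (1/3)p_{Vidio}.
Similarly p_{Vidio} = 353/6 + (1/3)p_{Streamly}.
Plugging p_{Vidio} into Streamly's best response: p_{Streamly} = 178/3 + (1/3)(353/6 + (1/3)p_{Streamly}) ⇒ (8/9)p_{Streamly} = 1421/18, so p_{Streamly} = 88.8125.
Then p_{Vidio} = 353/6 + (1/3)·88.8125 = 88.4375.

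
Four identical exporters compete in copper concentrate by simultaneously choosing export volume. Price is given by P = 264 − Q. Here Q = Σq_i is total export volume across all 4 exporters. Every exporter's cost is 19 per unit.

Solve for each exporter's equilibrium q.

49

A representative exporter's profit is π_i = q_i(264 − Q) − 19q_i, with Q = q_i + Σ_{j≠i} q_j.
First-order condition: 245 − 2q_i − Σ_{j≠i} q_j = 0.
Imposing symmetry (q_j = q for all j) turns Σ_{j≠i} q_j into 3q, so 245 = 5q and q = 49.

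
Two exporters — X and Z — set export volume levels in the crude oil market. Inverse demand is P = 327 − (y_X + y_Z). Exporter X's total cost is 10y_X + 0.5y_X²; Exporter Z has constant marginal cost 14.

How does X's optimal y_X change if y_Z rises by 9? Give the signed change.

Exporter X's profit: π = y_X(327 − (y_X + y_Z)) − 10y_X − 0.5y_X².
∂π/∂y_X = 317 − 3y_X − y_Z = 0, so y_X = 317/3 − (1/3)y_Z.
The reaction-function slope is −1/3, so a 9-unit rise in y_Z moves y_X by −1/3 × 9 = −3. X's best response falls — the actions are strategic substitutes.

-3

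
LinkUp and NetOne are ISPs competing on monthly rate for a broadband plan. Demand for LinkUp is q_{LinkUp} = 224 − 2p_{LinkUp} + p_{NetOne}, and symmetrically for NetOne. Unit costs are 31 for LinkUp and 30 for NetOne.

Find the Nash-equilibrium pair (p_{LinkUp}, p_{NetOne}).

LinkUp's profit: π = (p_{LinkUp} − 31)(224 − 2p_{LinkUp} + p_{NetOne}).
∂π/∂p_{LinkUp} = 286 − 4p_{LinkUp} + p_{NetOne} = 0 ⇒ p_{LinkUp} = 71.5 + 0.25p_{NetOne}.
Similarly p_{NetOne} = 71 + 0.25p_{LinkUp}.
Solving the two reaction functions simultaneously: (1 − (0.25)(0.25))p_{LinkUp} = 71.5 + 0.25·71, so 0.9375p_{LinkUp} = 89.25 and p_{LinkUp} = 95.2.
Then p_{NetOne} = 71 + 0.25·95.2 = 94.8.

95.2, 94.8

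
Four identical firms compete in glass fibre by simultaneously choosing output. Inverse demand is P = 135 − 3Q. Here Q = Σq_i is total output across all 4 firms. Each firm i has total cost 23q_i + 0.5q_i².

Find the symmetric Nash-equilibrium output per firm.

A representative firm's profit is π_i = q_i(135 − 3Q) − 23q_i − 0.5q_i², with Q = q_i + Σ_{j≠i} q_j.
First-order condition: 112 − 7q_i − 3Σ_{j≠i} q_j = 0.
In a symmetric equilibrium every firm chooses the same q, so Σ_{j≠i} q_j = 3q. The condition becomes 112 − 16q = 0, giving q = 112/16 = 7.

7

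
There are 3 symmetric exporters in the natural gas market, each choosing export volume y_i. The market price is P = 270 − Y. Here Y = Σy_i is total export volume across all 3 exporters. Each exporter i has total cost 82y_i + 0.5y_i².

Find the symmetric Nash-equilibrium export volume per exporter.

37.6

A representative exporter's profit is π_i = y_i(270 − Y) − 82y_i − 0.5y_i², with Y = y_i + Σ_{j≠i} y_j.
First-order condition: 188 − 3y_i − Σ_{j≠i} y_j = 0.
With identical exporters, set every y_j = y: then 188 − 3y − 2y = 0, i.e. y = 188/5 = 37.6.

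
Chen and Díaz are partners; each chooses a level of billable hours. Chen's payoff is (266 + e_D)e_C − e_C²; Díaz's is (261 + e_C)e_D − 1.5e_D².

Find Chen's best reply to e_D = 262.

Expanding Chen's payoff: 266e_C + e_De_C − e_C².
∂π/∂e_C = 266 + e_D − 2e_C = 0, so e_C = 133 + 0.5e_D.
At e_D = 262: e_C = 133 + 0.5·262 = 264.

264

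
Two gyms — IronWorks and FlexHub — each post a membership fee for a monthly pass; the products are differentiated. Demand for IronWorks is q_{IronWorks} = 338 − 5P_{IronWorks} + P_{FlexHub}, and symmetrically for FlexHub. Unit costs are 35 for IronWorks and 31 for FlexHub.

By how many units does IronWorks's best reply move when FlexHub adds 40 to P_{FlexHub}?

4

IronWorks's profit: π = (P_{IronWorks} − 35)(338 − 5P_{IronWorks} + P_{FlexHub}).
∂π/∂P_{IronWorks} = 513 − 10P_{IronWorks} + P_{FlexHub} = 0 ⇒ P_{IronWorks} = 51.3 + 0.1P_{FlexHub}.
The reaction-function slope is 0.1, so a 40-unit rise in P_{FlexHub} moves P_{IronWorks} by 0.1 × 40 = 4. IronWorks's best response rises — the actions are strategic complements.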